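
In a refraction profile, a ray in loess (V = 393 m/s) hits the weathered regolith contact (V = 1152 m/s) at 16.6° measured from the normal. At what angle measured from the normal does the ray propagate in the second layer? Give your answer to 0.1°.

Snell's law: sin θ₂ = (V₂/V₁)·sin θ₁ = (1152/393)·sin 16.6° = 0.8374.
θ₂ = arcsin 0.8374 = 56.87° from the normal.

56.9°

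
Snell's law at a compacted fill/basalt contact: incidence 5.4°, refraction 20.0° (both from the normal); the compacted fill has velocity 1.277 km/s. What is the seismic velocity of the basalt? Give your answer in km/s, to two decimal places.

Snell's law: sin 5.4°/V₁ = sin 20.0°/V₂.
V₂ = V₁·sin 20.0°/sin 5.4° = 1.277 × 3.6343 = 4.64 km/s.

4.64 km/s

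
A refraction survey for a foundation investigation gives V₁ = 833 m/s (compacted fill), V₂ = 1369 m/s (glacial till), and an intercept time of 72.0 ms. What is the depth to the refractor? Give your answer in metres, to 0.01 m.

h = tᵢ·V₁·V₂ / (2·√(V₂²−V₁²)).
√(V₂²−V₁²) = √(1369² − 833²) = 1086.4 m/s.
h = 0.072 s × 833 × 1369 / (2 × 1086.4) = 37.79 m.

37.79 m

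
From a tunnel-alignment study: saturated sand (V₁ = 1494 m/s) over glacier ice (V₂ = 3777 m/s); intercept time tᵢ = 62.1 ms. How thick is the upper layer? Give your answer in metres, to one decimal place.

50.5 m

θ_c = arcsin(1494/3777) = 23.30°; cos θ_c = 0.9184.
tᵢ = 2h cos θ_c/V₁ ⇒ h = tᵢ·V₁/(2 cos θ_c) = 0.0621·1494/(2·0.9184) = 50.51 m.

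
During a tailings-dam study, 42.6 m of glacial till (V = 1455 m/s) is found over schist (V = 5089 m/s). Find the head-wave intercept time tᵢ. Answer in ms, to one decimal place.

θ_c = arcsin(V₁/V₂) = arcsin(1455/5089) = 16.61°; cos θ_c = 0.9583.
tᵢ = 2h·cos θ_c / V₁ = 2·42.6·0.9583 / 1455 = 0.05611 s.

56.1 ms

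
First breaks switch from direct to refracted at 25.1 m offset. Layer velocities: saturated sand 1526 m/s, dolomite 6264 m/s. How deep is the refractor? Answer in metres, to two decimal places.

9.79 m

h = (x_cross/2)·√((V₂−V₁)/(V₂+V₁)).
(V₂−V₁)/(V₂+V₁) = (6264−1526)/(6264+1526) = 0.6082; √ = 0.7799.
h = (25.1/2)·0.7799 = 9.79 m.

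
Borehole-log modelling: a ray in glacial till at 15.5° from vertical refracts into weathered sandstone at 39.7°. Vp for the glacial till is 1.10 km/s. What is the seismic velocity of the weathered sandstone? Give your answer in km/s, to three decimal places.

Snell's law: sin 15.5°/V₁ = sin 39.7°/V₂.
V₂ = V₁·sin 39.7°/sin 15.5° = 1.10 × 2.3903 = 2.629 km/s.

2.629 km/s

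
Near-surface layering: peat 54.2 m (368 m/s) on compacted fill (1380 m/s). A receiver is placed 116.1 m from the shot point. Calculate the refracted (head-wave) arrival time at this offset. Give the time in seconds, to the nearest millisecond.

0.368 s

t = x/V₂ + 2h·√(V₂²−V₁²)/(V₁V₂).
√(V₂²−V₁²) = √(1380²−368²) = 1330.0 m/s; delay term = 2·54.2·1330.0/(368·1380) = 0.28390 s.
t = 116.1/1380 + 0.28390 = 0.36803 s.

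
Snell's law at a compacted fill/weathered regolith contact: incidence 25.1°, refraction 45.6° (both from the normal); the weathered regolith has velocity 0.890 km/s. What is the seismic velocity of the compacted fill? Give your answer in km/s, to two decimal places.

Snell's law: sin 25.1°/V₁ = sin 45.6°/V₂.
V₁ = V₂·sin 25.1°/sin 45.6° = 0.890 × 0.5937 = 0.53 km/s.

0.53 km/s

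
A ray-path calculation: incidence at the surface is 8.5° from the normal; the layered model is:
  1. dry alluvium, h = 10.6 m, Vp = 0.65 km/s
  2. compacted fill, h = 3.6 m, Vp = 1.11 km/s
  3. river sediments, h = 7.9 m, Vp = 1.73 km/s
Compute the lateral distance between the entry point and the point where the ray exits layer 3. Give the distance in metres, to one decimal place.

p = sin θ₁/V₁ = sin 8.5°/0.65 = 2.2740e-01 s/km is conserved through the stack.
Layer 1: θ = 8.50°; offset = 10.6·tan 8.50° = 1.584 m.
Layer 2: sin θ = p·1.11 = 0.2524 → θ = 14.62°; offset = 3.6·tan 14.62° = 0.939 m.
Layer 3: sin θ = p·1.73 = 0.3934 → θ = 23.17°; offset = 7.9·tan 23.17° = 3.380 m.
Total horizontal offset = 5.904 m.

5.9 m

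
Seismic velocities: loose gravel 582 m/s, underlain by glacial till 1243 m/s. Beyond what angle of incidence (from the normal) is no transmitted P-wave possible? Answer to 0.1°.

27.9°

At critical incidence the refracted ray runs along the interface (θ₂ = 90°), so sin θ_c = V₁/V₂.
θ_c = arcsin(582/1243) = arcsin 0.4682 = 27.92°.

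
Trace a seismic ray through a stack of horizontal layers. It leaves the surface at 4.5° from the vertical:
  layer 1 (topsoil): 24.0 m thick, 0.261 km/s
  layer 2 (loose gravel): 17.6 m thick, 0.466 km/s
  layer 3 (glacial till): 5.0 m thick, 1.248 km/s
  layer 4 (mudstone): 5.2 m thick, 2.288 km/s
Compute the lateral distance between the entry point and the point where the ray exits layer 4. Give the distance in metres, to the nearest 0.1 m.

11.3 m

Ray parameter p = sin 4.5° / 0.261 km/s = 3.0061e-01 s/km.
Layer 1: θ = 4.50°; offset = 24.0·tan 4.50° = 1.889 m.
Layer 2: sin θ = p·0.466 = 0.1401 → θ = 8.05°; offset = 17.6·tan 8.05° = 2.490 m.
Layer 3: sin θ = p·1.248 = 0.3752 → θ = 22.03°; offset = 5.0·tan 22.03° = 2.024 m.
Layer 4: sin θ = p·2.288 = 0.6878 → θ = 43.46°; offset = 5.2·tan 43.46° = 4.927 m.
Summing the layer offsets gives 11.329 m.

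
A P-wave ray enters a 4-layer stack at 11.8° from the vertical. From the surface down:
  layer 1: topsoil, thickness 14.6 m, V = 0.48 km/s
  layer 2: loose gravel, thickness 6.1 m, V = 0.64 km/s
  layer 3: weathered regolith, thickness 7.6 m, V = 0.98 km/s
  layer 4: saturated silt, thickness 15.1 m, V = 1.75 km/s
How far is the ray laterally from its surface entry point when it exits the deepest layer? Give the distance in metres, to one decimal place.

25.2 m

Ray parameter p = sin 11.8° / 0.48 km/s = 4.2603e-01 s/km.
Layer 1: θ = 11.80°; offset = 14.6·tan 11.80° = 3.050 m.
Layer 2: sin θ = p·0.64 = 0.2727 → θ = 15.82°; offset = 6.1·tan 15.82° = 1.729 m.
Layer 3: sin θ = p·0.98 = 0.4175 → θ = 24.68°; offset = 7.6·tan 24.68° = 3.492 m.
Layer 4: sin θ = p·1.75 = 0.7456 → θ = 48.21°; offset = 15.1·tan 48.21° = 16.893 m.
Summing the layer offsets gives 25.163 m.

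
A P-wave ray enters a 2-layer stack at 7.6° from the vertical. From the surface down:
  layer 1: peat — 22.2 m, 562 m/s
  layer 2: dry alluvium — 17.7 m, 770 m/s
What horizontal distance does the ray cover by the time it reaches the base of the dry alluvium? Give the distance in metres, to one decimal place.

Apply Snell's law at each interface; in layer i the horizontal offset is hᵢ·tan θᵢ.
Layer 1: θ = 7.60°; offset = 22.2·tan 7.60° = 2.962 m.
Layer 2: sin θ = 770·sin 7.6°/562 = 0.1812, θ = 10.44°; offset = 17.7·tan 10.44° = 3.261 m.
Σ offsets = 6.223 m.

6.2 m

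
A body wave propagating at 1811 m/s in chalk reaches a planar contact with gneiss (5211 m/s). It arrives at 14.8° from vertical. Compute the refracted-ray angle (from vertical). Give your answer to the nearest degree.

Snell's law: sin θ₂ = (V₂/V₁)·sin θ₁ = (5211/1811)·sin 14.8° = 0.7350.
θ₂ = arcsin 0.7350 = 47.31° from the normal.

47°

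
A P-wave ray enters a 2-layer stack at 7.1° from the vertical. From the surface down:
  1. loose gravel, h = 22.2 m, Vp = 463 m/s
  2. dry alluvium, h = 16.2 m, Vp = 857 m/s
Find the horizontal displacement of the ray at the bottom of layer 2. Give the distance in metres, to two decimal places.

Apply Snell's law at each interface; in layer i the horizontal offset is hᵢ·tan θᵢ.
Layer 1: θ = 7.10°; offset = 22.2·tan 7.10° = 2.7652 m.
Layer 2: sin θ = 857·sin 7.1°/463 = 0.2288, θ = 13.23°; offset = 16.2·tan 13.23° = 3.8073 m.
Total horizontal offset = 6.5724 m.

6.57 m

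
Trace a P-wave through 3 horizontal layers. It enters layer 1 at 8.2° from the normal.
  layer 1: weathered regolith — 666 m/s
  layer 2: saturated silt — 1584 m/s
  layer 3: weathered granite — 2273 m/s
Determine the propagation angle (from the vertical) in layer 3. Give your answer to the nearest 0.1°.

Ray parameter p = sin 8.2° / 666 = 2.1416e-04 s/m.
sin θ_3 = p·V_3 = 2.1416e-04 × 2273 = 0.4868.
θ_3 = 29.13° from the vertical.

29.1°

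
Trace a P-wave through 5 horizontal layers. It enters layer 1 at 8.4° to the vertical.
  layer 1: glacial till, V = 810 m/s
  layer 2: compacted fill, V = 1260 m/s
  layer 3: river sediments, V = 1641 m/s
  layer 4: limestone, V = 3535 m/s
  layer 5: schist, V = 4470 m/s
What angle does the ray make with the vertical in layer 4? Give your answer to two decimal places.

39.61°

Ray parameter p = sin 8.4° / 810 = 1.8035e-04 s/m.
sin θ_4 = p·V_4 = 1.8035e-04 × 3535 = 0.6375.
θ_4 = 39.61° from the vertical.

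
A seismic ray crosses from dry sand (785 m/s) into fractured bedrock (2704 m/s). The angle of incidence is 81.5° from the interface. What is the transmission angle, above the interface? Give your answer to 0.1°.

Angle from the normal: 90° − 81.5° = 8.5°.
sin θ₁/V₁ = sin θ₂/V₂ ⇒ sin θ₂ = 2704·sin 8.5°/785 = 2704·0.1478/785 = 0.5091.
θ₂ = arcsin 0.5091 = 30.61° from the normal.
From the interface: 90° − 30.61° = 59.39°.

59.4°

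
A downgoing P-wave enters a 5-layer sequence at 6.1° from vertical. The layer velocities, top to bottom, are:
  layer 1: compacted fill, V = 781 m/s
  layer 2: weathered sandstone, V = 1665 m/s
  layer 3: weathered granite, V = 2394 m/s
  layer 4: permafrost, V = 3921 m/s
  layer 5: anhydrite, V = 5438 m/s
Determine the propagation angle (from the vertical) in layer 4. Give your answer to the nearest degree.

Ray parameter p = sin 6.1° / 781 = 1.3606e-04 s/m.
sin θ_4 = p·V_4 = 1.3606e-04 × 3921 = 0.5335.
θ_4 = arcsin 0.5335 = 32.24°.

32°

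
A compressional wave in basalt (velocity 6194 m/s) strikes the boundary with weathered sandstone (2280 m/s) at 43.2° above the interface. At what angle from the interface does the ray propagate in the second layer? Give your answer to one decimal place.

74.4°

Angle from the normal: 90° − 43.2° = 46.8°.
sin θ₁/V₁ = sin θ₂/V₂ ⇒ sin θ₂ = 2280·sin 46.8°/6194 = 2280·0.7290/6194 = 0.2683.
θ₂ = sin⁻¹(0.2683) = 15.57° (from vertical).
From the interface: 90° − 15.57° = 74.43°.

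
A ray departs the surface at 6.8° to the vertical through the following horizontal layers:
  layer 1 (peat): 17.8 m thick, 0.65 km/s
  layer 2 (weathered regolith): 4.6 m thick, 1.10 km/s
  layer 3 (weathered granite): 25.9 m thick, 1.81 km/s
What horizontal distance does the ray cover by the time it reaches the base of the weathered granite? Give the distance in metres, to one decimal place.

p = sin θ₁/V₁ = sin 6.8°/0.65 = 1.8216e-01 s/km is conserved through the stack.
Layer 1: θ = 6.80°; offset = 17.8·tan 6.80° = 2.123 m.
Layer 2: sin θ = p·1.10 = 0.2004 → θ = 11.56°; offset = 4.6·tan 11.56° = 0.941 m.
Layer 3: sin θ = p·1.81 = 0.3297 → θ = 19.25°; offset = 25.9·tan 19.25° = 9.045 m.
Σ offsets = 12.109 m.

12.1 m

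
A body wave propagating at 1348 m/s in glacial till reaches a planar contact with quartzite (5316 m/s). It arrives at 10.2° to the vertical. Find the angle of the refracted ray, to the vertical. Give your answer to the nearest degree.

44°

sin θ₁/V₁ = sin θ₂/V₂ ⇒ sin θ₂ = 5316·sin 10.2°/1348 = 5316·0.1771/1348 = 0.6984.
θ₂ = sin⁻¹(0.6984) = 44.30° (from vertical).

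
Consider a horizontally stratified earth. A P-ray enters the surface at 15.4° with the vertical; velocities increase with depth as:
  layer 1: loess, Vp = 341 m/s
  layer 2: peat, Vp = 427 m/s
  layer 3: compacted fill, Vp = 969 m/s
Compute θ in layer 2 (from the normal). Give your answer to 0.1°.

19.4°

Snell's law across each interface conserves sin θ / V, so sin θ_2 = V_2·sin θ₁/V₁.
sin θ_2 = 427 × sin 15.4° / 341 = 0.3325.
θ_2 = 19.42° from the vertical.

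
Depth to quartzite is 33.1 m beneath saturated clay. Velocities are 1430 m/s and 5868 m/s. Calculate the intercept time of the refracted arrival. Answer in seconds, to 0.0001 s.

θ_c = arcsin(V₁/V₂) = arcsin(1430/5868) = 14.10°; cos θ_c = 0.9699.
tᵢ = 2h·cos θ_c / V₁ = 2·33.1·0.9699 / 1430 = 0.04490 s.

0.0449 s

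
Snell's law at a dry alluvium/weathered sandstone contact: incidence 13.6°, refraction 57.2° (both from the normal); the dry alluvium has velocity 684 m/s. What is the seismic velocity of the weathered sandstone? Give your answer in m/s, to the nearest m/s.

2445 m/s

Snell's law: sin 13.6°/V₁ = sin 57.2°/V₂.
V₂ = V₁·sin 57.2°/sin 13.6° = 684 × 3.5747 = 2445.11 m/s.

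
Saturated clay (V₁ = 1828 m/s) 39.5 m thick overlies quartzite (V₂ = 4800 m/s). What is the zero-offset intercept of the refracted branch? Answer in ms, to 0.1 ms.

θ_c = arcsin(V₁/V₂) = arcsin(1828/4800) = 22.39°; cos θ_c = 0.9246.
tᵢ = 2h·cos θ_c / V₁ = 2·39.5·0.9246 / 1828 = 0.03996 s.

40.0 ms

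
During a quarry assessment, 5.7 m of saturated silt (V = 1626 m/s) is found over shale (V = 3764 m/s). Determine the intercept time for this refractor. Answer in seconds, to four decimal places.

0.0063 s

tᵢ = 2h·√(V₂²−V₁²)/(V₁V₂).
√(V₂²−V₁²) = √(3764²−1626²) = 3394.7 m/s.
tᵢ = 2·5.7·3394.7/(1626·3764) = 0.00632 s.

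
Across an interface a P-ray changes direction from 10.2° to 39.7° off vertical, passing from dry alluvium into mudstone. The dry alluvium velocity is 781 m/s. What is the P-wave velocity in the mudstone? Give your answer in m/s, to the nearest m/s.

Snell's law: sin 10.2°/V₁ = sin 39.7°/V₂.
V₂ = V₁·sin 39.7°/sin 10.2° = 781 × 3.6071 = 2817.17 m/s.

2817 m/s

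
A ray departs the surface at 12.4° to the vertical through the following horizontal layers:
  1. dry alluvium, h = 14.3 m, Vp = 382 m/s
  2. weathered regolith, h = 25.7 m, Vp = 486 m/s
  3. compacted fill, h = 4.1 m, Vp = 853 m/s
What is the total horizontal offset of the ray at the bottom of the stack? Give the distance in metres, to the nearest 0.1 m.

12.7 m

Ray parameter p = sin 12.4° / 382 m/s = 5.6213e-04 s/m.
Layer 1: θ = 12.40°; offset = 14.3·tan 12.40° = 3.144 m.
Layer 2: sin θ = p·486 = 0.2732 → θ = 15.85°; offset = 25.7·tan 15.85° = 7.299 m.
Layer 3: sin θ = p·853 = 0.4795 → θ = 28.65°; offset = 4.1·tan 28.65° = 2.240 m.
Summing the layer offsets gives 12.683 m.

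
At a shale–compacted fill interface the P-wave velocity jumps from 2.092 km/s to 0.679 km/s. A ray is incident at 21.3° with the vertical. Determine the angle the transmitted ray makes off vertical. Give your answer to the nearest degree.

Snell's law: sin θ₂ = (V₂/V₁)·sin θ₁ = (0.679/2.092)·sin 21.3° = 0.1179.
θ₂ = sin⁻¹(0.1179) = 6.77° (from vertical).

7°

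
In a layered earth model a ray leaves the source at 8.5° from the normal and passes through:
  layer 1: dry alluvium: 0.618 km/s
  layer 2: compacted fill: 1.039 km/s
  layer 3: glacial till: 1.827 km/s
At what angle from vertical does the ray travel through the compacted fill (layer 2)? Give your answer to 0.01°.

Snell's law across each interface conserves sin θ / V, so sin θ_2 = V_2·sin θ₁/V₁.
sin θ_2 = 1.039 × sin 8.5° / 0.618 = 0.2485.
θ_2 = 14.39° from the vertical.

14.39°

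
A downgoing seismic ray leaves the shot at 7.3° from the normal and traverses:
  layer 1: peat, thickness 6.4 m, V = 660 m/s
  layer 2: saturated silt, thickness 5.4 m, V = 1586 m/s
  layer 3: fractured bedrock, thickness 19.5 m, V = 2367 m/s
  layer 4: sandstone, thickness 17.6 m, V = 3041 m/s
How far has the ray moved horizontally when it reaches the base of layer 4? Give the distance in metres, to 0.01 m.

25.24 m

Apply Snell's law at each interface; in layer i the horizontal offset is hᵢ·tan θᵢ.
Layer 1: θ = 7.30°; offset = 6.4·tan 7.30° = 0.8199 m.
Layer 2: sin θ = 1586·sin 7.3°/660 = 0.3053, θ = 17.78°; offset = 5.4·tan 17.78° = 1.7315 m.
Layer 3: sin θ = 2367·sin 7.3°/660 = 0.4557, θ = 27.11°; offset = 19.5·tan 27.11° = 9.9829 m.
Layer 4: sin θ = 3041·sin 7.3°/660 = 0.5855, θ = 35.84°; offset = 17.6·tan 35.84° = 12.7101 m.
Σ offsets = 25.2444 m.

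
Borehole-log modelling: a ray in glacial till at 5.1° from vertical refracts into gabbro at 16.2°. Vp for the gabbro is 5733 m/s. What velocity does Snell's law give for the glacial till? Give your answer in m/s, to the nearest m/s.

sin 5.1° = 0.0889; sin 16.2° = 0.2790.
V₁ = V₂·(sin θ₁/sin θ₂) = 5733·(0.0889/0.2790) = 1826.69 m/s.

1827 m/s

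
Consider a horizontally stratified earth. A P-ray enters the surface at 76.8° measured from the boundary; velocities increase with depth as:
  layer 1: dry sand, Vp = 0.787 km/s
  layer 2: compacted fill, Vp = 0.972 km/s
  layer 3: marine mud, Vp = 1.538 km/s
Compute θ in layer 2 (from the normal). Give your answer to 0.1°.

From the normal: θ₁ = 90° − 76.8° = 13.2°.
Ray parameter p = sin 13.2° / 0.787 = 2.9015e-01 s/km.
sin θ_2 = p·V_2 = 2.9015e-01 × 0.972 = 0.2820.
θ_2 = arcsin 0.2820 = 16.38°.

16.4°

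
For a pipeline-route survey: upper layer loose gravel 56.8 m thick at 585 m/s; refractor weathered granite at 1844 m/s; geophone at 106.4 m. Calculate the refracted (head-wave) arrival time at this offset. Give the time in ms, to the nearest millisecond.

242 ms

θ_c = arcsin(V₁/V₂) = arcsin(585/1844) = 18.50°, cos θ_c = 0.9483.
Intercept time tᵢ = 2h cos θ_c / V₁ = 2·56.8·0.9483/585 = 0.18416 s.
t = x/V₂ + tᵢ = 106.4/1844 + 0.18416 = 0.24186 s.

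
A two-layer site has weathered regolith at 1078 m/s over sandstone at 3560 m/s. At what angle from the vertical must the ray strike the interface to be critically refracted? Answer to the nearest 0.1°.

17.6°

At critical incidence the refracted ray runs along the interface (θ₂ = 90°), so sin θ_c = V₁/V₂.
θ_c = arcsin(1078/3560) = arcsin 0.3028 = 17.63°.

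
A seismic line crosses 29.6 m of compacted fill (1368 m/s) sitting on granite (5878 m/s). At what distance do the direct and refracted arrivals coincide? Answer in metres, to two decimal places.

75.04 m

x_cross = 2h·√((V₂+V₁)/(V₂−V₁)).
(V₂+V₁)/(V₂−V₁) = (5878+1368)/(5878−1368) = 1.6067; √ = 1.2675.
x_cross = 2·29.6·1.2675 = 75.04 m.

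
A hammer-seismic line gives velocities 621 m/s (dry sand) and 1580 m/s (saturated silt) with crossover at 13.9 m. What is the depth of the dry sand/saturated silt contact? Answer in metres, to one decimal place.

4.6 m

h = (x_cross/2)·√((V₂−V₁)/(V₂+V₁)).
(V₂−V₁)/(V₂+V₁) = (1580−621)/(1580+621) = 0.4357; √ = 0.6601.
h = (13.9/2)·0.6601 = 4.59 m.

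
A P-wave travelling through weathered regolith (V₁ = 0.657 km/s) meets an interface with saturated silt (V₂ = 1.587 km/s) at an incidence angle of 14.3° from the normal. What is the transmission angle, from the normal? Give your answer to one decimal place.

36.6°

sin θ₁/V₁ = sin θ₂/V₂ ⇒ sin θ₂ = 1.587·sin 14.3°/0.657 = 1.587·0.2470/0.657 = 0.5966.
θ₂ = arcsin 0.5966 = 36.63° from the normal.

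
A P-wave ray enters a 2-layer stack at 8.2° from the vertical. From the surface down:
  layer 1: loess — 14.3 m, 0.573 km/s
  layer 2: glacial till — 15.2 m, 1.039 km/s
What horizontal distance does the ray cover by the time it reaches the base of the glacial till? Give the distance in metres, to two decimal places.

Apply Snell's law at each interface; in layer i the horizontal offset is hᵢ·tan θᵢ.
Layer 1: θ = 8.20°; offset = 14.3·tan 8.20° = 2.0607 m.
Layer 2: sin θ = 1.039·sin 8.2°/0.573 = 0.2586, θ = 14.99°; offset = 15.2·tan 14.99° = 4.0695 m.
Σ offsets = 6.1302 m.

6.13 m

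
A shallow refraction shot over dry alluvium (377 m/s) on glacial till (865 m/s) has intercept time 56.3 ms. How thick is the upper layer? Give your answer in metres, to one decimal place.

11.8 m

θ_c = arcsin(377/865) = 25.84°; cos θ_c = 0.9000.
tᵢ = 2h cos θ_c/V₁ ⇒ h = tᵢ·V₁/(2 cos θ_c) = 0.0563·377/(2·0.9000) = 11.79 m.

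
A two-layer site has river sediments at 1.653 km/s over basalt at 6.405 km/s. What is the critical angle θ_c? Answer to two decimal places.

14.96°

Critical incidence: sin θ_c = V₁/V₂ = 1.653/6.405 = 0.2581.
θ_c = arcsin 0.2581 = 14.96°.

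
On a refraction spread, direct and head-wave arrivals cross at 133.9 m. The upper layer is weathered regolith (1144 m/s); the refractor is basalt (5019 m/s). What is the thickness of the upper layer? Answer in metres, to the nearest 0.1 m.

53.1 m

x_cross = 2h·√((V₂+V₁)/(V₂−V₁)) → h = x_cross / (2·√((V₂+V₁)/(V₂−V₁))).
√((V₂+V₁)/(V₂−V₁)) = √((5019+1144)/(5019−1144)) = 1.2611.
h = 133.9 / (2·1.2611) = 53.09 m.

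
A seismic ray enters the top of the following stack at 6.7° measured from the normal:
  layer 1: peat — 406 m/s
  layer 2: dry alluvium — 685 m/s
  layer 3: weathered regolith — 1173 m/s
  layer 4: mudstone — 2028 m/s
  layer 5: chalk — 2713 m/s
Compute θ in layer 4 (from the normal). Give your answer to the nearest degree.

Ray parameter p = sin 6.7° / 406 = 2.8737e-04 s/m.
sin θ_4 = p·V_4 = 2.8737e-04 × 2028 = 0.5828.
θ_4 = arcsin 0.5828 = 35.65°.

36°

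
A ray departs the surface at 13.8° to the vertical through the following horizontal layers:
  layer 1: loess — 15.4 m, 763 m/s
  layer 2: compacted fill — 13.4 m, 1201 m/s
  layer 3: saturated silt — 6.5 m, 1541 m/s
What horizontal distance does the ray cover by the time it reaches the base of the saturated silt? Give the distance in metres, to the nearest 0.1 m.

Apply Snell's law at each interface; in layer i the horizontal offset is hᵢ·tan θᵢ.
Layer 1: θ = 13.80°; offset = 15.4·tan 13.80° = 3.783 m.
Layer 2: sin θ = 1201·sin 13.8°/763 = 0.3755, θ = 22.05°; offset = 13.4·tan 22.05° = 5.428 m.
Layer 3: sin θ = 1541·sin 13.8°/763 = 0.4818, θ = 28.80°; offset = 6.5·tan 28.80° = 3.573 m.
Total horizontal offset = 12.784 m.

12.8 m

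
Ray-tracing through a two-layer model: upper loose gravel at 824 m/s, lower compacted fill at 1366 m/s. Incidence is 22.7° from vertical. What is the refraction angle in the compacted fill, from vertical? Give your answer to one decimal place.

sin θ₁/V₁ = sin θ₂/V₂ ⇒ sin θ₂ = 1366·sin 22.7°/824 = 1366·0.3859/824 = 0.6397.
θ₂ = sin⁻¹(0.6397) = 39.77° (from vertical).

39.8°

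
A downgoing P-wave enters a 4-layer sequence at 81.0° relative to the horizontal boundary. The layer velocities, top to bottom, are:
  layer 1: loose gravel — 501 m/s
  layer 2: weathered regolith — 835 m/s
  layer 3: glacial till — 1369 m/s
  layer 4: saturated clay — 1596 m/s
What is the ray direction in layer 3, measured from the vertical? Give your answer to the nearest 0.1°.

25.3°

From the normal: θ₁ = 90° − 81.0° = 9.0°.
Ray parameter p = sin 9.0° / 501 = 3.1224e-04 s/m.
sin θ_3 = p·V_3 = 3.1224e-04 × 1369 = 0.4275.
θ_3 = 25.31° from the vertical.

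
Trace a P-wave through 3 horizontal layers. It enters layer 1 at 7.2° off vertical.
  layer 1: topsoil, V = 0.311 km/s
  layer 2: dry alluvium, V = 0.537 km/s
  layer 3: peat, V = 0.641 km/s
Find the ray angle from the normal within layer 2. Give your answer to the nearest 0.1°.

Ray parameter p = sin 7.2° / 0.311 = 4.0300e-01 s/km.
sin θ_2 = p·V_2 = 4.0300e-01 × 0.537 = 0.2164.
θ_2 = arcsin 0.2164 = 12.50°.

12.5°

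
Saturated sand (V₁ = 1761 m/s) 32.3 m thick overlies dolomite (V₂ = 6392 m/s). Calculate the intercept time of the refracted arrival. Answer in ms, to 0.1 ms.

tᵢ = 2h·√(V₂²−V₁²)/(V₁V₂).
√(V₂²−V₁²) = √(6392²−1761²) = 6144.6 m/s.
tᵢ = 2·32.3·6144.6/(1761·6392) = 0.03526 s.

35.3 ms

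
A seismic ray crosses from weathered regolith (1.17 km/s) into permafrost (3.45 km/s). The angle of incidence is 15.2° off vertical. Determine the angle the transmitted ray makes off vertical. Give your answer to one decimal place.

50.6°

Snell's law: sin θ₂ = (V₂/V₁)·sin θ₁ = (3.45/1.17)·sin 15.2° = 0.7731.
θ₂ = sin⁻¹(0.7731) = 50.64° (from vertical).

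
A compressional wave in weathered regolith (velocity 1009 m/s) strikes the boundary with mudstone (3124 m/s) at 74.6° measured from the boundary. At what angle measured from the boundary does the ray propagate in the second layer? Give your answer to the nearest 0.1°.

34.7°

Angle from the normal: 90° − 74.6° = 15.4°.
Snell's law: sin θ₂ = (V₂/V₁)·sin θ₁ = (3124/1009)·sin 15.4° = 0.8222.
θ₂ = arcsin 0.8222 = 55.31° from the normal.
From the interface: 90° − 55.31° = 34.69°.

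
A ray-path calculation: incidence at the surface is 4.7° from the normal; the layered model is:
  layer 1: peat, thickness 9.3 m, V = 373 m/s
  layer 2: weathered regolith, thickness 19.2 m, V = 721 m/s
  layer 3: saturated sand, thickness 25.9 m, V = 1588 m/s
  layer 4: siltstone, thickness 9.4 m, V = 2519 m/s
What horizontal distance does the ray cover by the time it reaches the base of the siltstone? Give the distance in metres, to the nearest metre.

Ray parameter p = sin 4.7° / 373 m/s = 2.1967e-04 s/m.
Layer 1: θ = 4.70°; offset = 9.3·tan 4.70° = 0.765 m.
Layer 2: sin θ = p·721 = 0.1584 → θ = 9.11°; offset = 19.2·tan 9.11° = 3.080 m.
Layer 3: sin θ = p·1588 = 0.3488 → θ = 20.42°; offset = 25.9·tan 20.42° = 9.641 m.
Layer 4: sin θ = p·2519 = 0.5534 → θ = 33.60°; offset = 9.4·tan 33.60° = 6.245 m.
Summing the layer offsets gives 19.730 m.

20 m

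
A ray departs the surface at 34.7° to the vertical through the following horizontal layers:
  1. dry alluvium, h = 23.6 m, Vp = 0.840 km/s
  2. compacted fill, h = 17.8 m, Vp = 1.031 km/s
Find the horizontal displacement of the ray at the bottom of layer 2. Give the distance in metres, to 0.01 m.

33.73 m

Apply Snell's law at each interface; in layer i the horizontal offset is hᵢ·tan θᵢ.
Layer 1: θ = 34.70°; offset = 23.6·tan 34.70° = 16.3414 m.
Layer 2: sin θ = 1.031·sin 34.7°/0.840 = 0.6987, θ = 44.32°; offset = 17.8·tan 44.32° = 17.3852 m.
Summing the layer offsets gives 33.7267 m.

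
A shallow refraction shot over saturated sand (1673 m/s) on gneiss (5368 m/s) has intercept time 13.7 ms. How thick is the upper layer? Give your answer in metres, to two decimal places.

h = tᵢ·V₁·V₂ / (2·√(V₂²−V₁²)).
√(V₂²−V₁²) = √(5368² − 1673²) = 5100.6 m/s.
h = 0.0137 s × 1673 × 5368 / (2 × 5100.6) = 12.06 m.

12.06 m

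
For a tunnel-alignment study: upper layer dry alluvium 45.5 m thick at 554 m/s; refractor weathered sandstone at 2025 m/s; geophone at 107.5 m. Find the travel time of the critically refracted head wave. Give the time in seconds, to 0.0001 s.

θ_c = arcsin(V₁/V₂) = arcsin(554/2025) = 15.88°, cos θ_c = 0.9618.
Intercept time tᵢ = 2h cos θ_c / V₁ = 2·45.5·0.9618/554 = 0.15799 s.
t = x/V₂ + tᵢ = 107.5/2025 + 0.15799 = 0.21108 s.

0.2111 s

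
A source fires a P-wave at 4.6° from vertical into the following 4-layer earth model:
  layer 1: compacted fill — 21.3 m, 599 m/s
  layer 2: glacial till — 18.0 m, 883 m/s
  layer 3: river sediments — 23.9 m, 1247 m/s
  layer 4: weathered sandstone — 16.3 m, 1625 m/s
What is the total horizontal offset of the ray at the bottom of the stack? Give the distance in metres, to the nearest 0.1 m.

11.5 m

Ray parameter p = sin 4.6° / 599 m/s = 1.3389e-04 s/m.
Layer 1: θ = 4.60°; offset = 21.3·tan 4.60° = 1.714 m.
Layer 2: sin θ = p·883 = 0.1182 → θ = 6.79°; offset = 18.0·tan 6.79° = 2.143 m.
Layer 3: sin θ = p·1247 = 0.1670 → θ = 9.61°; offset = 23.9·tan 9.61° = 4.047 m.
Layer 4: sin θ = p·1625 = 0.2176 → θ = 12.57°; offset = 16.3·tan 12.57° = 3.633 m.
Summing the layer offsets gives 11.537 m.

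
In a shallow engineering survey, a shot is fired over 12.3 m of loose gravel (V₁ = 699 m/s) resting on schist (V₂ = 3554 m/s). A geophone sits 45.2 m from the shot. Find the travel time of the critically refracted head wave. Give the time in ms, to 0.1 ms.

θ_c = arcsin(V₁/V₂) = arcsin(699/3554) = 11.34°, cos θ_c = 0.9805.
Intercept time tᵢ = 2h cos θ_c / V₁ = 2·12.3·0.9805/699 = 0.03451 s.
t = x/V₂ + tᵢ = 45.2/3554 + 0.03451 = 0.04722 s.

47.2 ms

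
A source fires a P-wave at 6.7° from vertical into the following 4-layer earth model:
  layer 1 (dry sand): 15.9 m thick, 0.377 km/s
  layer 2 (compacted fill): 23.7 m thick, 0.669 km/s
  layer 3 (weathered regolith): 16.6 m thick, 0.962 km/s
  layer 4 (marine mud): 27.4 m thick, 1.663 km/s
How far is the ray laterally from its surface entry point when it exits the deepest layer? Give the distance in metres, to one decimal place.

28.5 m

Ray parameter p = sin 6.7° / 0.377 km/s = 3.0947e-01 s/km.
Layer 1: θ = 6.70°; offset = 15.9·tan 6.70° = 1.868 m.
Layer 2: sin θ = p·0.669 = 0.2070 → θ = 11.95°; offset = 23.7·tan 11.95° = 5.015 m.
Layer 3: sin θ = p·0.962 = 0.2977 → θ = 17.32°; offset = 16.6·tan 17.32° = 5.177 m.
Layer 4: sin θ = p·1.663 = 0.5147 → θ = 30.97°; offset = 27.4·tan 30.97° = 16.447 m.
Total horizontal offset = 28.507 m.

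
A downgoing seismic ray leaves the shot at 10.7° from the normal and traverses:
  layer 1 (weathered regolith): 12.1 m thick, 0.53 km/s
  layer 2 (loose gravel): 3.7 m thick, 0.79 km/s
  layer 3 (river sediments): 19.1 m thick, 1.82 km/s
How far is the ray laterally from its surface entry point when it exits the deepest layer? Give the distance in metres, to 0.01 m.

19.16 m

p = sin θ₁/V₁ = sin 10.7°/0.53 = 3.5031e-01 s/km is conserved through the stack.
Layer 1: θ = 10.70°; offset = 12.1·tan 10.70° = 2.2863 m.
Layer 2: sin θ = p·0.79 = 0.2767 → θ = 16.07°; offset = 3.7·tan 16.07° = 1.0656 m.
Layer 3: sin θ = p·1.82 = 0.6376 → θ = 39.61°; offset = 19.1·tan 39.61° = 15.8071 m.
Σ offsets = 19.1590 m.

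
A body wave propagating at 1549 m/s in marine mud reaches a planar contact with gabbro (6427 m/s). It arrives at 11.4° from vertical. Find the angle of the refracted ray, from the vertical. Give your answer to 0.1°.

55.1°

sin θ₁/V₁ = sin θ₂/V₂ ⇒ sin θ₂ = 6427·sin 11.4°/1549 = 6427·0.1977/1549 = 0.8201.
θ₂ = arcsin 0.8201 = 55.10° from the normal.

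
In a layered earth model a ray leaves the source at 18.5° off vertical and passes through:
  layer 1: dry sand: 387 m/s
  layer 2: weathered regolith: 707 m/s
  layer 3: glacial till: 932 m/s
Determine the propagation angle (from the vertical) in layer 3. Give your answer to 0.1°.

49.8°

Snell's law across each interface conserves sin θ / V, so sin θ_3 = V_3·sin θ₁/V₁.
sin θ_3 = 932 × sin 18.5° / 387 = 0.7642.
θ_3 = 49.83° from the vertical.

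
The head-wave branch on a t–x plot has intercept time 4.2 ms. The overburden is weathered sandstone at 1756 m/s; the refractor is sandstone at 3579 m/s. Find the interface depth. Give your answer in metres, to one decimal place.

h = tᵢ·V₁·V₂ / (2·√(V₂²−V₁²)).
√(V₂²−V₁²) = √(3579² − 1756²) = 3118.6 m/s.
h = 0.0042 s × 1756 × 3579 / (2 × 3118.6) = 4.23 m.

4.2 m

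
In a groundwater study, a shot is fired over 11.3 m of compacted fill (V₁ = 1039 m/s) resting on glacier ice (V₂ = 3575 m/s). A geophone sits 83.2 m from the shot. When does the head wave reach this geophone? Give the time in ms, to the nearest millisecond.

θ_c = arcsin(V₁/V₂) = arcsin(1039/3575) = 16.90°, cos θ_c = 0.9568.
Intercept time tᵢ = 2h cos θ_c / V₁ = 2·11.3·0.9568/1039 = 0.02081 s.
t = x/V₂ + tᵢ = 83.2/3575 + 0.02081 = 0.04409 s.

44 ms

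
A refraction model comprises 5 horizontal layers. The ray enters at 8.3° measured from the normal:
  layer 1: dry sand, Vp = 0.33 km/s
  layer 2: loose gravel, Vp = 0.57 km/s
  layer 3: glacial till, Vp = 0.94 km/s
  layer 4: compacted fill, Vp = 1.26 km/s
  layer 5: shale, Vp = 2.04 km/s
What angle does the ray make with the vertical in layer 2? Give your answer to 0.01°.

14.44°

Ray parameter p = sin 8.3° / 0.33 = 4.3744e-01 s/km.
sin θ_2 = p·V_2 = 4.3744e-01 × 0.57 = 0.2493.
θ_2 = arcsin 0.2493 = 14.44°.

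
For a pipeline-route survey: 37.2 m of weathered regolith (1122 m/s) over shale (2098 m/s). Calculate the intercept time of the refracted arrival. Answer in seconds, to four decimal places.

0.0560 s

θ_c = arcsin(V₁/V₂) = arcsin(1122/2098) = 32.33°; cos θ_c = 0.8450.
tᵢ = 2h·cos θ_c / V₁ = 2·37.2·0.8450 / 1122 = 0.05603 s.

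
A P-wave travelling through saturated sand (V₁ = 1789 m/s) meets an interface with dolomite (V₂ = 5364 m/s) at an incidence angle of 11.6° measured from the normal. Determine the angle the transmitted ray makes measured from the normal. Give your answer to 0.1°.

37.1°

sin θ₁/V₁ = sin θ₂/V₂ ⇒ sin θ₂ = 5364·sin 11.6°/1789 = 5364·0.2011/1789 = 0.6029.
θ₂ = arcsin 0.6029 = 37.08° from the normal.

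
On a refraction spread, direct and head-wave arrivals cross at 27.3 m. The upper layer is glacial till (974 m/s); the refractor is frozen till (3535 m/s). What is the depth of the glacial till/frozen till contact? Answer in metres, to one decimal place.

10.3 m

x_cross = 2h·√((V₂+V₁)/(V₂−V₁)) → h = x_cross / (2·√((V₂+V₁)/(V₂−V₁))).
√((V₂+V₁)/(V₂−V₁)) = √((3535+974)/(3535−974)) = 1.3269.
h = 27.3 / (2·1.3269) = 10.29 m.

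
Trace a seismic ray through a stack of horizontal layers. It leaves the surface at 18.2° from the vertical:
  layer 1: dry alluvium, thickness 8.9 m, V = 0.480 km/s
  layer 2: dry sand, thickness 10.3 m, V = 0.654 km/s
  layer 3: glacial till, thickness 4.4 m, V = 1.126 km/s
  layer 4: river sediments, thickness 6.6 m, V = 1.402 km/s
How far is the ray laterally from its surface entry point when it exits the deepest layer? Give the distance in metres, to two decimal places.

Ray parameter p = sin 18.2° / 0.480 km/s = 6.5070e-01 s/km.
Layer 1: θ = 18.20°; offset = 8.9·tan 18.20° = 2.9262 m.
Layer 2: sin θ = p·0.654 = 0.4256 → θ = 25.19°; offset = 10.3·tan 25.19° = 4.8437 m.
Layer 3: sin θ = p·1.126 = 0.7327 → θ = 47.11°; offset = 4.4·tan 47.11° = 4.7370 m.
Layer 4: sin θ = p·1.402 = 0.9123 → θ = 65.82°; offset = 6.6·tan 65.82° = 14.7008 m.
Σ offsets = 27.2077 m.

27.21 m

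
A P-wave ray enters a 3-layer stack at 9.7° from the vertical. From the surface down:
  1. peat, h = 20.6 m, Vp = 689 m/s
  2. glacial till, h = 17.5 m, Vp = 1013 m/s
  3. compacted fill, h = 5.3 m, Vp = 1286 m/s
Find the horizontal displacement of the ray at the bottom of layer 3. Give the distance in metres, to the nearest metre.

Apply Snell's law at each interface; in layer i the horizontal offset is hᵢ·tan θᵢ.
Layer 1: θ = 9.70°; offset = 20.6·tan 9.70° = 3.521 m.
Layer 2: sin θ = 1013·sin 9.7°/689 = 0.2477, θ = 14.34°; offset = 17.5·tan 14.34° = 4.475 m.
Layer 3: sin θ = 1286·sin 9.7°/689 = 0.3145, θ = 18.33°; offset = 5.3·tan 18.33° = 1.756 m.
Total horizontal offset = 9.752 m.

10 m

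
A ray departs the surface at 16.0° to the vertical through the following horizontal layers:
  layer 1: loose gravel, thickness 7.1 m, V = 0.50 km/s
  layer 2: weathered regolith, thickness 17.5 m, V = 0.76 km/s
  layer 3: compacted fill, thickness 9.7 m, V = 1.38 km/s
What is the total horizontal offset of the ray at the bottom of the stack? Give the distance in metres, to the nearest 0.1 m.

21.5 m

Apply Snell's law at each interface; in layer i the horizontal offset is hᵢ·tan θᵢ.
Layer 1: θ = 16.00°; offset = 7.1·tan 16.00° = 2.036 m.
Layer 2: sin θ = 0.76·sin 16.0°/0.50 = 0.4190, θ = 24.77°; offset = 17.5·tan 24.77° = 8.075 m.
Layer 3: sin θ = 1.38·sin 16.0°/0.50 = 0.7608, θ = 49.53°; offset = 9.7·tan 49.53° = 11.370 m.
Σ offsets = 21.480 m.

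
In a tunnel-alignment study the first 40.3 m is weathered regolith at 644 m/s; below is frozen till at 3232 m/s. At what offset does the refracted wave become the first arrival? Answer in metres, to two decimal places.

98.64 m

x_cross = 2h·√((V₂+V₁)/(V₂−V₁)).
(V₂+V₁)/(V₂−V₁) = (3232+644)/(3232−644) = 1.4977; √ = 1.2238.
x_cross = 2·40.3·1.2238 = 98.64 m.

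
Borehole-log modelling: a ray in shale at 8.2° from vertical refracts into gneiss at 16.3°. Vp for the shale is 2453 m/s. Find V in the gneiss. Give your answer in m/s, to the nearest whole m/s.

4827 m/s

sin 8.2° = 0.1426; sin 16.3° = 0.2807.
V₂ = V₁·(sin θ₂/sin θ₁) = 2453·(0.2807/0.1426) = 4827.04 m/s.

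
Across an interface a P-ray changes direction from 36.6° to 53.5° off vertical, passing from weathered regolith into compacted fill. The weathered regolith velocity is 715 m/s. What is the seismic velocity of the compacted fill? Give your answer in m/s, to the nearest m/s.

Snell's law: sin 36.6°/V₁ = sin 53.5°/V₂.
V₂ = V₁·sin 53.5°/sin 36.6° = 715 × 1.3482 = 963.99 m/s.

964 m/s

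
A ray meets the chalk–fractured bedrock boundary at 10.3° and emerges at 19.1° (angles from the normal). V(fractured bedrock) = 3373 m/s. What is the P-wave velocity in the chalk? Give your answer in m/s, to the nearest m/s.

1843 m/s

sin 10.3° = 0.1788; sin 19.1° = 0.3272.
V₁ = V₂·(sin θ₁/sin θ₂) = 3373·(0.1788/0.3272) = 1843.11 m/s.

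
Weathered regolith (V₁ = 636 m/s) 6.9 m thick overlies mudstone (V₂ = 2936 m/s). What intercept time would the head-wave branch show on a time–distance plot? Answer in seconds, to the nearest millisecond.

0.021 s

θ_c = arcsin(V₁/V₂) = arcsin(636/2936) = 12.51°; cos θ_c = 0.9763.
tᵢ = 2h·cos θ_c / V₁ = 2·6.9·0.9763 / 636 = 0.02118 s.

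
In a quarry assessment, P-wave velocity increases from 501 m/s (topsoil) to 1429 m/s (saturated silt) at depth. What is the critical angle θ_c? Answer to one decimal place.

20.5°

At critical incidence the refracted ray runs along the interface (θ₂ = 90°), so sin θ_c = V₁/V₂.
θ_c = arcsin(501/1429) = arcsin 0.3506 = 20.52°.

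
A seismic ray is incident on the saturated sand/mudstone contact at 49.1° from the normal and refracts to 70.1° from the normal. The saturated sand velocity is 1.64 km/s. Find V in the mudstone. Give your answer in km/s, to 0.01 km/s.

2.04 km/s

Snell's law: sin 49.1°/V₁ = sin 70.1°/V₂.
V₂ = V₁·sin 70.1°/sin 49.1° = 1.64 × 1.2440 = 2.04 km/s.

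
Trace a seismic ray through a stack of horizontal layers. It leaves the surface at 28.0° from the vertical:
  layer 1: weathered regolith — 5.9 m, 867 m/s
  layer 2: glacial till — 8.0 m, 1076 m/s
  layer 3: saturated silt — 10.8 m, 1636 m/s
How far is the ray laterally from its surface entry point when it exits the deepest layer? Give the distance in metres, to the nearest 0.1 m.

29.5 m

Apply Snell's law at each interface; in layer i the horizontal offset is hᵢ·tan θᵢ.
Layer 1: θ = 28.00°; offset = 5.9·tan 28.00° = 3.137 m.
Layer 2: sin θ = 1076·sin 28.0°/867 = 0.5826, θ = 35.64°; offset = 8.0·tan 35.64° = 5.735 m.
Layer 3: sin θ = 1636·sin 28.0°/867 = 0.8859, θ = 62.36°; offset = 10.8·tan 62.36° = 20.623 m.
Summing the layer offsets gives 29.495 m.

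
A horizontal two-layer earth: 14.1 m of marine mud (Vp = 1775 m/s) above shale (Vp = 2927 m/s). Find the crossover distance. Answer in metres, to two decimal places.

56.97 m

θ_c = arcsin(1775/2927) = 37.33°, so cos θ_c = 0.7951 and tᵢ = 2h cos θ_c/V₁ = 0.0126 s.
At crossover x/V₁ = x/V₂ + tᵢ ⇒ x = tᵢ/(1/V₁ − 1/V₂) = 0.01263/(5.6338e-04 − 3.4165e-04) = 56.97 m.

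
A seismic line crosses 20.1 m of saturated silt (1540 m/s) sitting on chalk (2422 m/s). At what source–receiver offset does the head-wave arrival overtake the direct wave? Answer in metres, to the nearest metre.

x_cross = 2h·√((V₂+V₁)/(V₂−V₁)).
(V₂+V₁)/(V₂−V₁) = (2422+1540)/(2422−1540) = 4.4921; √ = 2.1194.
x_cross = 2·20.1·2.1194 = 85.20 m.

85 m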